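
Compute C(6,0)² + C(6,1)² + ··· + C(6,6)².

924

Σ C(6,k)² is the coefficient of x^6 in (1+x)^6(1+x)^6 = (1+x)^12, i.e. C(12,6) = 924.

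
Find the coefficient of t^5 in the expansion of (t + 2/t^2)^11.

220

General term: C(11,j)·(t)^j·(2/t^2)^(11-j), with t-exponent 1j − 2(11−j) = 3j − 22.
Set 3j − 22 = 5: j = 9.
C(11,9) = 55; 1^9 = 1; 2^2 = 4.
Coefficient = 55 · 1 · 4 = 220.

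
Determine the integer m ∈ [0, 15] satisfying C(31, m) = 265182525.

C(31,m) increases on 0 ≤ m ≤ 15. C(31,13) = 206253075 and C(31,14) = 265182525, so m = 14.

14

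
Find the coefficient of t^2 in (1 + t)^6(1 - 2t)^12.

Coefficient of t^2 = Σ_{j} C(6,j)·1^j·C(12,2-j)·(-2)^(2-j) for j from 0 to 2.
= 264 + (-144) + 15 = 135.

135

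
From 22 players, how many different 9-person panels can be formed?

This is C(22,9) = 497420.

497420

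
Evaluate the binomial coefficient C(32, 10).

C(32,10) = (32·31·30·29·28·27·26·25·24·23) / 10! = 234102016512000 / 3628800 = 64512240.

64512240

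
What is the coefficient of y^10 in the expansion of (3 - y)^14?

81081

The general term is C(14,j)·(3)^j·(-y)^(14-j); the y^10 term has j = 4.
C(14,4) = 1001.
Coefficient = C(14,4) · 3^4 = 1001 · 81 = 81081.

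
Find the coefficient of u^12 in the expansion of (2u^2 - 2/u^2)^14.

General term: C(14,j)·(2u^2)^j·(-2/u^2)^(14-j), with u-exponent 2j − 2(14−j) = 4j − 28.
Set 4j − 28 = 12: j = 10.
C(14,10) = 1001; 2^10 = 1024; (-2)^4 = 16.
Coefficient = 1001 · 1024 · 16 = 16400384.

16400384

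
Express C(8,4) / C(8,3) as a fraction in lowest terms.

5/4

C(n,k+1)/C(n,k) = (n−k)/(k+1) = (8−3)/(3+1) = 5/4.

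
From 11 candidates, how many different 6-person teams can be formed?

462

This is C(11,6) = 462.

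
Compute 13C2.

78

C(13,2) = (13·12) / 2! = 156 / 2 = 78.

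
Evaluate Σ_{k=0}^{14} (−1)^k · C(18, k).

The partial alternating sum Σ_{k=0}^{14} (−1)^k C(18,k) = (−1)^14 C(17,14) = 680.

680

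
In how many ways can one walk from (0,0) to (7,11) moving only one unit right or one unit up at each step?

31824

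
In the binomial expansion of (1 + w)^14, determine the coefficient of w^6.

3003

The general term is C(14,j)·(1)^j·(w)^(14-j); the w^6 term has j = 8.
C(14,8) = 3003.
Coefficient = C(14,8) = 3003.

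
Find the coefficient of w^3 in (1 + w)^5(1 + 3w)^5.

880

Coefficient of w^3 = Σ_{j} C(5,j)·1^j·C(5,3-j)·3^(3-j) for j from 0 to 3.
= 270 + 450 + 150 + 10 = 880.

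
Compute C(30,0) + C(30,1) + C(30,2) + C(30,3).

1 + 30 + 435 + 4060 = 4526.

4526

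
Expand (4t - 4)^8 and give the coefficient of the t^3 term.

-3670016

The general term is C(8,j)·(4t)^j·(-4)^(8-j); the t^3 term has j = 3.
C(8,3) = 56.
Coefficient = C(8,3) · 4^3 · (-4)^5 = 56 · 64 · (-1024) = -3670016.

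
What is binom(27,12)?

17383860

C(27,12) = (27·26·25·24·23·22·21·20·19·18·17·16) / 12! = 8326896754176000 / 479001600 = 17383860.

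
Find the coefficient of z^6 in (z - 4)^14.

The general term is C(14,j)·(z)^j·(-4)^(14-j); the z^6 term has j = 6.
C(14,6) = 3003.
Coefficient = C(14,6) · (-4)^8 = 3003 · 65536 = 196804608.

196804608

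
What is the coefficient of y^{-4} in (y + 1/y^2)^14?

3003

General term: C(14,j)·(y)^j·(1/y^2)^(14-j), with y-exponent 1j − 2(14−j) = 3j − 28.
Set 3j − 28 = -4: j = 8.
C(14,8) = 3003; 1^8 = 1; 1^6 = 1.
Coefficient = 3003 · 1 · 1 = 3003.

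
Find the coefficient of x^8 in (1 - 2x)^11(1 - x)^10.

5059605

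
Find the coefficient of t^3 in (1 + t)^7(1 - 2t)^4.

Coefficient of t^3 = Σ_{j} C(7,j)·1^j·C(4,3-j)·(-2)^(3-j) for j from 0 to 3.
= (-32) + 168 + (-168) + 35 = 3.

3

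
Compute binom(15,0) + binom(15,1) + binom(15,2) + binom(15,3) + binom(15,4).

1 + 15 + 105 + 455 + 1365 = 1941.

1941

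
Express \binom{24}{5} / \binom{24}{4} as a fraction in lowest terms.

C(n,k+1)/C(n,k) = (n−k)/(k+1) = (24−4)/(4+1) = 20/5 = 4.

4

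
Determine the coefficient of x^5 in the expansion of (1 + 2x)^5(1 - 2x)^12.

2688

Coefficient of x^5 = Σ_{j} C(5,j)·2^j·C(12,5-j)·(-2)^(5-j) for j from 0 to 5.
= (-25344) + 79200 + (-70400) + 21120 + (-1920) + 32 = 2688.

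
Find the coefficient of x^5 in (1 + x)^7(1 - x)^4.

Coefficient of x^5 = Σ_{j} C(7,j)·1^j·C(4,5-j)·(-1)^(5-j) for j from 1 to 5.
= 7 + (-84) + 210 + (-140) + 21 = 14.

14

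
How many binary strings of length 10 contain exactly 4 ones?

210

Choose the 4 positions: C(10,4) = 210.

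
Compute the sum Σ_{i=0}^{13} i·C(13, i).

Differentiating (1+x)^13 and setting x=1: Σ i·C(13,i) = 13·2^12 = 53248.

53248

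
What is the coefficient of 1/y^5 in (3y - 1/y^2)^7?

General term: C(7,j)·(3y)^j·(-1/y^2)^(7-j), with y-exponent 1j − 2(7−j) = 3j − 14.
Set 3j − 14 = -5: j = 3.
C(7,3) = 35; 3^3 = 27; (-1)^4 = 1.
Coefficient = 35 · 27 · 1 = 945.

945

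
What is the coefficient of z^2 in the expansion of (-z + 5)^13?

The general term is C(13,j)·(-z)^j·(5)^(13-j); the z^2 term has j = 2.
C(13,2) = 78.
Coefficient = C(13,2) · 5^11 = 78 · 48828125 = 3808593750.

3808593750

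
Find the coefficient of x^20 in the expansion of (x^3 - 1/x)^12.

495

General term: C(12,j)·(x^3)^j·(-1/x)^(12-j), with x-exponent 3j − 1(12−j) = 4j − 12.
Set 4j − 12 = 20: j = 8.
C(12,8) = 495; 1^8 = 1; (-1)^4 = 1.
Coefficient = 495 · 1 · 1 = 495.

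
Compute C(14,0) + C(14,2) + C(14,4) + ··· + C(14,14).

Half of (1+1)^14 + (1−1)^14 gives the even-index sum: 2^13 = 8192.

8192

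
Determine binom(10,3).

C(10,3) = (10·9·8) / 3! = 720 / 6 = 120.

120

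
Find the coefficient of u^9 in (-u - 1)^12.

220

The general term is C(12,j)·(-u)^j·(-1)^(12-j); the u^9 term has j = 9.
C(12,9) = 220.
Coefficient = C(12,9) · (-1)^9 · (-1)^3 = 220 · (-1) · (-1) = 220.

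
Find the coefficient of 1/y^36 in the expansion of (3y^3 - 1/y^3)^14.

-42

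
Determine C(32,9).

C(32,9) = (32·31·30·29·28·27·26·25·24) / 9! = 10178348544000 / 362880 = 28048800.

28048800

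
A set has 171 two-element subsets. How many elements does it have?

n(n−1)/2 = 171 ⇒ n(n−1) = 342. Since 19·18 = 342, n = 19.

19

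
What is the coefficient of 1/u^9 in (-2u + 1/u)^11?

-22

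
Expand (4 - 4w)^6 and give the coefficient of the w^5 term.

-24576

The general term is C(6,j)·(4)^j·(-4w)^(6-j); the w^5 term has j = 1.
C(6,1) = 6.
Coefficient = C(6,1) · 4^1 · (-4)^5 = 6 · 4 · (-1024) = -24576.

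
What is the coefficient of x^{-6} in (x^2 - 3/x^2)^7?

-5103

General term: C(7,j)·(x^2)^j·(-3/x^2)^(7-j), with x-exponent 2j − 2(7−j) = 4j − 14.
Set 4j − 14 = -6: j = 2.
C(7,2) = 21; 1^2 = 1; (-3)^5 = -243.
Coefficient = 21 · 1 · (-243) = -5103.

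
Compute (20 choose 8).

125970

C(20,8) = (20·19·18·17·16·15·14·13) / 8! = 5079110400 / 40320 = 125970.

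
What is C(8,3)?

56

C(8,3) = (8·7·6) / 3! = 336 / 6 = 56.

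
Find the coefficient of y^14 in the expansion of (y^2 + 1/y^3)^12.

General term: C(12,j)·(y^2)^j·(1/y^3)^(12-j), with y-exponent 2j − 3(12−j) = 5j − 36.
Set 5j − 36 = 14: j = 10.
C(12,10) = 66; 1^10 = 1; 1^2 = 1.
Coefficient = 66 · 1 · 1 = 66.

66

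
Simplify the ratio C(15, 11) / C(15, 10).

C(n,k+1)/C(n,k) = (n−k)/(k+1) = (15−10)/(10+1) = 5/11.

5/11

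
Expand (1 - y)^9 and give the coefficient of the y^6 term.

The general term is C(9,j)·(1)^j·(-y)^(9-j); the y^6 term has j = 3.
C(9,3) = 84.
Coefficient = C(9,3) = 84.

84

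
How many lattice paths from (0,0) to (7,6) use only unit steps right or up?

1716

Each path is a sequence of 13 steps with 7 rights: C(13,7) = 1716.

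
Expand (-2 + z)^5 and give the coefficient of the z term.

The general term is C(5,j)·(-2)^j·(z)^(5-j); the z^1 term has j = 4.
C(5,4) = 5.
Coefficient = C(5,4) · (-2)^4 = 5 · 16 = 80.

80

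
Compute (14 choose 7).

3432

C(14,7) = (14·13·12·11·10·9·8) / 7! = 17297280 / 5040 = 3432.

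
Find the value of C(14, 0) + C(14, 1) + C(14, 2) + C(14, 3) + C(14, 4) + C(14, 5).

3473

1 + 14 + 91 + 364 + 1001 + 2002 = 3473.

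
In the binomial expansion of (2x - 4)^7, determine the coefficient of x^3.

The general term is C(7,j)·(2x)^j·(-4)^(7-j); the x^3 term has j = 3.
C(7,3) = 35.
Coefficient = C(7,3) · 2^3 · (-4)^4 = 35 · 8 · 256 = 71680.

71680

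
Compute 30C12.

86493225

C(30,12) = (30·29·28·27·26·25·24·23·22·21·20·19) / 12! = 41430393164160000 / 479001600 = 86493225.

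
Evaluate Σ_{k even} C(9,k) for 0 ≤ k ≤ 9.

256

Even-k terms of row 9 sum to 2^8 = 256.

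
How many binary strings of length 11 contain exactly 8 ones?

Choose the 8 positions: C(11,8) = 165.

165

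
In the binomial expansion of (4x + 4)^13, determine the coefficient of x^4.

47982837760

The general term is C(13,j)·(4x)^j·(4)^(13-j); the x^4 term has j = 4.
C(13,4) = 715.
Coefficient = C(13,4) · 4^4 · 4^9 = 715 · 256 · 262144 = 47982837760.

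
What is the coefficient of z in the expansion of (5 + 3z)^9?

10546875

The general term is C(9,j)·(5)^j·(3z)^(9-j); the z^1 term has j = 8.
C(9,8) = 9.
Coefficient = C(9,8) · 5^8 · 3^1 = 9 · 390625 · 3 = 10546875.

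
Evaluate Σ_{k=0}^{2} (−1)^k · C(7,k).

The partial alternating sum Σ_{k=0}^{2} (−1)^k C(7,k) = (−1)^2 C(6,2) = 15.

15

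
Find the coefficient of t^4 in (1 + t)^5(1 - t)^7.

5

Coefficient of t^4 = Σ_{j} C(5,j)·1^j·C(7,4-j)·(-1)^(4-j) for j from 0 to 4.
= 35 + (-175) + 210 + (-70) + 5 = 5.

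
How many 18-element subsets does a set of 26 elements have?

1562275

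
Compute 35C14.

2319959400

C(35,14) = (35·34·33·32·31·30·29·28·27·26·25·24·23·22) / 14! = 202250096145377280000 / 87178291200 = 2319959400.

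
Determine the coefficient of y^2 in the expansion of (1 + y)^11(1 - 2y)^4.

-9

Coefficient of y^2 = Σ_{j} C(11,j)·1^j·C(4,2-j)·(-2)^(2-j) for j from 0 to 2.
= 24 + (-88) + 55 = -9.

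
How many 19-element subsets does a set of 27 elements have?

C(27,19) = C(27,8) by symmetry.
C(27,8) = (27·26·25·24·23·22·21·20) / 8! = 89513424000 / 40320 = 2220075.

2220075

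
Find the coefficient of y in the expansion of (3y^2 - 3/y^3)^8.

-367416

General term: C(8,j)·(3y^2)^j·(-3/y^3)^(8-j), with y-exponent 2j − 3(8−j) = 5j − 24.
Set 5j − 24 = 1: j = 5.
C(8,5) = 56; 3^5 = 243; (-3)^3 = -27.
Coefficient = 56 · 243 · (-27) = -367416.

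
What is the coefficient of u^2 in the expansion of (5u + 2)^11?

704000

The general term is C(11,j)·(5u)^j·(2)^(11-j); the u^2 term has j = 2.
C(11,2) = 55.
Coefficient = C(11,2) · 5^2 · 2^9 = 55 · 25 · 512 = 704000.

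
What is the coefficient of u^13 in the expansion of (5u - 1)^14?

-17089843750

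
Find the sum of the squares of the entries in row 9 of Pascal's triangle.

48620

Σ C(9,j)² is the coefficient of x^9 in (1+x)^9(1+x)^9 = (1+x)^18, i.e. C(18,9) = 48620.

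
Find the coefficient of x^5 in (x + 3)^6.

18

The general term is C(6,j)·(x)^j·(3)^(6-j); the x^5 term has j = 5.
C(6,5) = 6.
Coefficient = C(6,5) · 3^1 = 6 · 3 = 18.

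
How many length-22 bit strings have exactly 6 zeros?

74613

Choose the 6 positions: C(22,6) = 74613.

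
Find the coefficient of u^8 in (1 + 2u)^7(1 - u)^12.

Coefficient of u^8 = Σ_{j} C(7,j)·2^j·C(12,8-j)·(-1)^(8-j) for j from 0 to 7.
= 495 + (-11088) + 77616 + (-221760) + 277200 + (-147840) + 29568 + (-1536) = 2655.

2655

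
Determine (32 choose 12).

225792840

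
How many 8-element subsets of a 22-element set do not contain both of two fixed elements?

All 8-subsets: C(22,8) = 319770. Those containing both fixed elements: C(20,6) = 38760.
319770 − 38760 = 281010.

281010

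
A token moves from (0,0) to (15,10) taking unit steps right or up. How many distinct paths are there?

3268760

Each path is a sequence of 25 steps with 15 rights: C(25,15) = 3268760.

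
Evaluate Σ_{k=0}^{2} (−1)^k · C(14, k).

The partial alternating sum Σ_{k=0}^{2} (−1)^k C(14,k) = (−1)^2 C(13,2) = 78.

78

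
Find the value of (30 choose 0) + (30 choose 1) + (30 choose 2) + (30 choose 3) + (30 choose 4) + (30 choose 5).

1 + 30 + 435 + 4060 + 27405 + 142506 = 174437.

174437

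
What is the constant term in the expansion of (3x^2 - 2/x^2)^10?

General term: C(10,j)·(3x^2)^j·(-2/x^2)^(10-j), with x-exponent 2j − 2(10−j) = 4j − 20.
Set 4j − 20 = 0: j = 5.
C(10,5) = 252; 3^5 = 243; (-2)^5 = -32.
Coefficient = 252 · 243 · (-32) = -1959552.

-1959552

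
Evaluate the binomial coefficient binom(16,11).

4368

C(16,11) = C(16,5) by symmetry.
C(16,5) = (16·15·14·13·12) / 5! = 524160 / 120 = 4368.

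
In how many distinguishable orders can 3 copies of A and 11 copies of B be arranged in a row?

364

Choose positions for the A's: C(14,3) = 364.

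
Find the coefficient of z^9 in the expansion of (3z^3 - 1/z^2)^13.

General term: C(13,j)·(3z^3)^j·(-1/z^2)^(13-j), with z-exponent 3j − 2(13−j) = 5j − 26.
Set 5j − 26 = 9: j = 7.
C(13,7) = 1716; 3^7 = 2187; (-1)^6 = 1.
Coefficient = 1716 · 2187 · 1 = 3752892.

3752892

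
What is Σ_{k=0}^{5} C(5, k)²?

252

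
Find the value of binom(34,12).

548354040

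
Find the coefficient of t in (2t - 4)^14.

The general term is C(14,j)·(2t)^j·(-4)^(14-j); the t^1 term has j = 1.
C(14,1) = 14.
Coefficient = C(14,1) · 2^1 · (-4)^13 = 14 · 2 · (-67108864) = -1879048192.

-1879048192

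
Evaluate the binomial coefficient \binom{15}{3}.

455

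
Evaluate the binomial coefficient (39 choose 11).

C(39,11) = (39·38·37·36·35·34·33·32·31·30·29) / 11! = 66902793897139200 / 39916800 = 1676056044.

1676056044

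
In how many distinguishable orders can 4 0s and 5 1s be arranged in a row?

Choose positions for the 0s: C(9,4) = 126.

126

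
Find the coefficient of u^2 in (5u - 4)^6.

The general term is C(6,j)·(5u)^j·(-4)^(6-j); the u^2 term has j = 2.
C(6,2) = 15.
Coefficient = C(6,2) · 5^2 · (-4)^4 = 15 · 25 · 256 = 96000.

96000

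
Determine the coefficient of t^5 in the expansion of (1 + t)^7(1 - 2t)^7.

-161

Coefficient of t^5 = Σ_{j} C(7,j)·1^j·C(7,5-j)·(-2)^(5-j) for j from 0 to 5.
= (-672) + 3920 + (-5880) + 2940 + (-490) + 21 = -161.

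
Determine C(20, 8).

C(20,8) = (20·19·18·17·16·15·14·13) / 8! = 5079110400 / 40320 = 125970.

125970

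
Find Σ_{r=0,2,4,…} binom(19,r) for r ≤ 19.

262144

Half of (1+1)^19 + (1−1)^19 gives the even-index sum: 2^18 = 262144.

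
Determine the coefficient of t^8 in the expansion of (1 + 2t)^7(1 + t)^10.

Coefficient of t^8 = Σ_{j} C(7,j)·2^j·C(10,8-j)·1^(8-j) for j from 0 to 7.
= 45 + 1680 + 17640 + 70560 + 117600 + 80640 + 20160 + 1280 = 309605.

309605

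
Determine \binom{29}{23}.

475020

C(29,23) = C(29,6) by symmetry.
C(29,6) = (29·28·27·26·25·24) / 6! = 342014400 / 720 = 475020.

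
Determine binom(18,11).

31824

C(18,11) = C(18,7) by symmetry.
C(18,7) = (18·17·16·15·14·13·12) / 7! = 160392960 / 5040 = 31824.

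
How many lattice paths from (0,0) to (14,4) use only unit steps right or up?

3060

Each path is a sequence of 18 steps with 14 rights: C(18,14) = 3060.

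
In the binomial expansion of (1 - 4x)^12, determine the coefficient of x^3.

-14080

The general term is C(12,j)·(1)^j·(-4x)^(12-j); the x^3 term has j = 9.
C(12,9) = 220.
Coefficient = C(12,9) · (-4)^3 = 220 · (-64) = -14080.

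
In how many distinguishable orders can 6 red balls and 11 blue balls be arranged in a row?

12376

Choose positions for the red balls: C(17,6) = 12376.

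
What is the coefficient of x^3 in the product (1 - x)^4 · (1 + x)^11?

7

Coefficient of x^3 = Σ_{j} C(4,j)·(-1)^j·C(11,3-j)·1^(3-j) for j from 0 to 3.
= 165 + (-220) + 66 + (-4) = 7.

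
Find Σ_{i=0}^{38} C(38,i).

274877906944

Setting x = 1 in (1+x)^38 gives Σ C(38,i) = 2^38 = 274877906944.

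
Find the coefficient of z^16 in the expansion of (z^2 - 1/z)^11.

55

General term: C(11,j)·(z^2)^j·(-1/z)^(11-j), with z-exponent 2j − 1(11−j) = 3j − 11.
Set 3j − 11 = 16: j = 9.
C(11,9) = 55; 1^9 = 1; (-1)^2 = 1.
Coefficient = 55 · 1 · 1 = 55.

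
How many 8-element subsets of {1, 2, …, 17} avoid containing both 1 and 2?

19305

All 8-subsets: C(17,8) = 24310. Those containing both fixed elements: C(15,6) = 5005.
24310 − 5005 = 19305.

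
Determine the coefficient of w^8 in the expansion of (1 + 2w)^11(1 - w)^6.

Coefficient of w^8 = Σ_{j} C(11,j)·2^j·C(6,8-j)·(-1)^(8-j) for j from 2 to 8.
= 220 + (-7920) + 79200 + (-295680) + 443520 + (-253440) + 42240 = 8140.

8140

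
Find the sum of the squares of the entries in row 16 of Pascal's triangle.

601080390

By Vandermonde's identity, Σ C(16,r)² = C(32,16) = 601080390.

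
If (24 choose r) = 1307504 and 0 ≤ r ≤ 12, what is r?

C(24,r) increases on 0 ≤ r ≤ 12. C(24,8) = 735471 and C(24,9) = 1307504, so r = 9.

9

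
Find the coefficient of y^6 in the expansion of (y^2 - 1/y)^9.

General term: C(9,j)·(y^2)^j·(-1/y)^(9-j), with y-exponent 2j − 1(9−j) = 3j − 9.
Set 3j − 9 = 6: j = 5.
C(9,5) = 126; 1^5 = 1; (-1)^4 = 1.
Coefficient = 126 · 1 · 1 = 126.

126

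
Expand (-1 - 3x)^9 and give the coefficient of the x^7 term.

-78732

The general term is C(9,j)·(-1)^j·(-3x)^(9-j); the x^7 term has j = 2.
C(9,2) = 36.
Coefficient = C(9,2) · (-3)^7 = 36 · (-2187) = -78732.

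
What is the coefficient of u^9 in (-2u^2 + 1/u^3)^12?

-112640

General term: C(12,j)·(-2u^2)^j·(1/u^3)^(12-j), with u-exponent 2j − 3(12−j) = 5j − 36.
Set 5j − 36 = 9: j = 9.
C(12,9) = 220; (-2)^9 = -512; 1^3 = 1.
Coefficient = 220 · (-512) · 1 = -112640.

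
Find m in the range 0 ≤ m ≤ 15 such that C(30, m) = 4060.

C(30,m) increases on 0 ≤ m ≤ 15. C(30,2) = 435 and C(30,3) = 4060, so m = 3.

3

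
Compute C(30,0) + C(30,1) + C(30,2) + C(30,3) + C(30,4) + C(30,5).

1 + 30 + 435 + 4060 + 27405 + 142506 = 174437.

174437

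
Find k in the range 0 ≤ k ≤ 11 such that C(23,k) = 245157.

7

C(23,k) increases on 0 ≤ k ≤ 11. C(23,6) = 100947 and C(23,7) = 245157, so k = 7.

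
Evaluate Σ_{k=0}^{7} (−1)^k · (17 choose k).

The partial alternating sum Σ_{k=0}^{7} (−1)^k C(17,k) = (−1)^7 C(16,7) = -11440.

-11440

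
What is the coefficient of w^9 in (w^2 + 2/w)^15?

823680

General term: C(15,j)·(w^2)^j·(2/w)^(15-j), with w-exponent 2j − 1(15−j) = 3j − 15.
Set 3j − 15 = 9: j = 8.
C(15,8) = 6435; 1^8 = 1; 2^7 = 128.
Coefficient = 6435 · 1 · 128 = 823680.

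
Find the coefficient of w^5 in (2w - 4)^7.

The general term is C(7,j)·(2w)^j·(-4)^(7-j); the w^5 term has j = 5.
C(7,5) = 21.
Coefficient = C(7,5) · 2^5 · (-4)^2 = 21 · 32 · 16 = 10752.

10752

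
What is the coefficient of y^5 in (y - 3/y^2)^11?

495

General term: C(11,j)·(y)^j·(-3/y^2)^(11-j), with y-exponent 1j − 2(11−j) = 3j − 22.
Set 3j − 22 = 5: j = 9.
C(11,9) = 55; 1^9 = 1; (-3)^2 = 9.
Coefficient = 55 · 1 · 9 = 495.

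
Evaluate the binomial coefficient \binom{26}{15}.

7726160

C(26,15) = C(26,11) by symmetry.
C(26,11) = (26·25·24·23·22·21·20·19·18·17·16) / 11! = 308403583488000 / 39916800 = 7726160.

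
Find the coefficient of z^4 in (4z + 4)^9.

33030144

The general term is C(9,j)·(4z)^j·(4)^(9-j); the z^4 term has j = 4.
C(9,4) = 126.
Coefficient = C(9,4) · 4^4 · 4^5 = 126 · 256 · 1024 = 33030144.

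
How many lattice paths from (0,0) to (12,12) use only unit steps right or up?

2704156

Each path is a sequence of 24 steps with 12 rights: C(24,12) = 2704156.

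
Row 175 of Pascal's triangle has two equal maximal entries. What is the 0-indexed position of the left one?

For odd n = 175, C(175,m) peaks at m = (n−1)/2 and (n+1)/2; the lesser is 87.

87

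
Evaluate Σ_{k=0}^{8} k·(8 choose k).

Differentiating (1+x)^8 and setting x=1: Σ k·C(8,k) = 8·2^7 = 1024.

1024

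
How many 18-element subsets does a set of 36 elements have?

9075135300

C(36,18) = (36·35·34·33·32·31·30·29·28·27·26·25·24·23·22·21·20·19) / 18! = 58102407620643984998400000 / 6402373705728000 = 9075135300.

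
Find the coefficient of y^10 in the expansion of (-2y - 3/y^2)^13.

General term: C(13,j)·(-2y)^j·(-3/y^2)^(13-j), with y-exponent 1j − 2(13−j) = 3j − 26.
Set 3j − 26 = 10: j = 12.
C(13,12) = 13; (-2)^12 = 4096; (-3)^1 = -3.
Coefficient = 13 · 4096 · (-3) = -159744.

-159744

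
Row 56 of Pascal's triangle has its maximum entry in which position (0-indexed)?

C(56,m) is maximized at m = 56/2 = 28.

28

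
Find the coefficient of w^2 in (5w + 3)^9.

The general term is C(9,j)·(5w)^j·(3)^(9-j); the w^2 term has j = 2.
C(9,2) = 36.
Coefficient = C(9,2) · 5^2 · 3^7 = 36 · 25 · 2187 = 1968300.

1968300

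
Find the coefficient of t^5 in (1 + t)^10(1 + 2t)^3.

3312

Coefficient of t^5 = Σ_{j} C(10,j)·1^j·C(3,5-j)·2^(5-j) for j from 2 to 5.
= 360 + 1440 + 1260 + 252 = 3312.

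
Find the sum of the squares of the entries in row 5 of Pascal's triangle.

By Vandermonde's identity, Σ C(5,k)² = C(10,5) = 252.

252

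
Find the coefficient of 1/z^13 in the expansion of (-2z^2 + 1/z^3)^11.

5280

General term: C(11,j)·(-2z^2)^j·(1/z^3)^(11-j), with z-exponent 2j − 3(11−j) = 5j − 33.
Set 5j − 33 = -13: j = 4.
C(11,4) = 330; (-2)^4 = 16; 1^7 = 1.
Coefficient = 330 · 16 · 1 = 5280.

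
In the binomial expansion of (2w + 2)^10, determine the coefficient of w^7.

122880

The general term is C(10,j)·(2w)^j·(2)^(10-j); the w^7 term has j = 7.
C(10,7) = 120.
Coefficient = C(10,7) · 2^7 · 2^3 = 120 · 128 · 8 = 122880.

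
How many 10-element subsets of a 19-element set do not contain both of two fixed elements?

68068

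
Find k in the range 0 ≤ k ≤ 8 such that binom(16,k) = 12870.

8

C(16,k) increases on 0 ≤ k ≤ 8. C(16,7) = 11440 and C(16,8) = 12870, so k = 8.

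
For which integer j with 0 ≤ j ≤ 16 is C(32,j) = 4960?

C(32,j) increases on 0 ≤ j ≤ 16. C(32,2) = 496 and C(32,3) = 4960, so j = 3.

3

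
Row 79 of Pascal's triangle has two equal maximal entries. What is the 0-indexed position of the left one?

39

For odd n = 79, C(79,i) peaks at i = (n−1)/2 and (n+1)/2; the smaller is 39.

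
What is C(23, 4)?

C(23,4) = (23·22·21·20) / 4! = 212520 / 24 = 8855.

8855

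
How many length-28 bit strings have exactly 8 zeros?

3108105

Choose the 8 positions: C(28,8) = 3108105.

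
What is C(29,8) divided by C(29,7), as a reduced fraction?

C(n,k+1)/C(n,k) = (n−k)/(k+1) = (29−7)/(7+1) = 22/8 = 11/4.

11/4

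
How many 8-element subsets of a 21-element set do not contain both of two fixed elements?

176358

All 8-subsets: C(21,8) = 203490. Those containing both fixed elements: C(19,6) = 27132.
203490 − 27132 = 176358.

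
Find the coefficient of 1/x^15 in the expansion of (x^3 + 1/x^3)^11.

165

General term: C(11,j)·(x^3)^j·(1/x^3)^(11-j), with x-exponent 3j − 3(11−j) = 6j − 33.
Set 6j − 33 = -15: j = 3.
C(11,3) = 165; 1^3 = 1; 1^8 = 1.
Coefficient = 165 · 1 · 1 = 165.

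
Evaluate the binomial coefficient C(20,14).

38760

C(20,14) = C(20,6) by symmetry.
C(20,6) = (20·19·18·17·16·15) / 6! = 27907200 / 720 = 38760.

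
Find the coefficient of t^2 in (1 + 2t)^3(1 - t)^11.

1

Coefficient of t^2 = Σ_{j} C(3,j)·2^j·C(11,2-j)·(-1)^(2-j) for j from 0 to 2.
= 55 + (-66) + 12 = 1.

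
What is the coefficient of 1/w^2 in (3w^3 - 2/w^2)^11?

-3421440

General term: C(11,j)·(3w^3)^j·(-2/w^2)^(11-j), with w-exponent 3j − 2(11−j) = 5j − 22.
Set 5j − 22 = -2: j = 4.
C(11,4) = 330; 3^4 = 81; (-2)^7 = -128.
Coefficient = 330 · 81 · (-128) = -3421440.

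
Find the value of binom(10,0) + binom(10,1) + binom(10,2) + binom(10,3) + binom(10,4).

386

1 + 10 + 45 + 120 + 210 = 386.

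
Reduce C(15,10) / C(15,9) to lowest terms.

3/5

C(n,k+1)/C(n,k) = (n−k)/(k+1) = (15−9)/(9+1) = 6/10 = 3/5.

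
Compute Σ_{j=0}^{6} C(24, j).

1 + 24 + 276 + 2024 + 10626 + 42504 + 134596 = 190051.

190051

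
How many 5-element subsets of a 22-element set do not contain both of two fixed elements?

25194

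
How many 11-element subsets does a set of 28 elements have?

21474180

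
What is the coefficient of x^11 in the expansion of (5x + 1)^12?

585937500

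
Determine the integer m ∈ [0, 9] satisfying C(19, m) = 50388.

7

C(19,m) increases on 0 ≤ m ≤ 9. C(19,6) = 27132 and C(19,7) = 50388, so m = 7.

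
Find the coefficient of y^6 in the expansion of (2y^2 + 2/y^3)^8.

General term: C(8,j)·(2y^2)^j·(2/y^3)^(8-j), with y-exponent 2j − 3(8−j) = 5j − 24.
Set 5j − 24 = 6: j = 6.
C(8,6) = 28; 2^6 = 64; 2^2 = 4.
Coefficient = 28 · 64 · 4 = 7168.

7168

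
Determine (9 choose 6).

C(9,6) = C(9,3) by symmetry.
C(9,3) = (9·8·7) / 3! = 504 / 6 = 84.

84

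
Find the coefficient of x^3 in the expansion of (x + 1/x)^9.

84

General term: C(9,j)·(x)^j·(1/x)^(9-j), with x-exponent 1j − 1(9−j) = 2j − 9.
Set 2j − 9 = 3: j = 6.
C(9,6) = 84; 1^6 = 1; 1^3 = 1.
Coefficient = 84 · 1 · 1 = 84.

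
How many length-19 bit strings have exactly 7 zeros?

50388

Choose the 7 positions: C(19,7) = 50388.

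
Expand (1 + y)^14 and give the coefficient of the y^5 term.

2002

The general term is C(14,j)·(1)^j·(y)^(14-j); the y^5 term has j = 9.
C(14,9) = 2002.
Coefficient = C(14,9) = 2002.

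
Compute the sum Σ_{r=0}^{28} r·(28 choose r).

3758096384

Differentiating (1+x)^28 and setting x=1: Σ r·C(28,r) = 28·2^27 = 3758096384.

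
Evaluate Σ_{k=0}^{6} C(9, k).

466

1 + 9 + 36 + 84 + 126 + 126 + 84 = 466.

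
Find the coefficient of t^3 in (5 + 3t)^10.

The general term is C(10,j)·(5)^j·(3t)^(10-j); the t^3 term has j = 7.
C(10,7) = 120.
Coefficient = C(10,7) · 5^7 · 3^3 = 120 · 78125 · 27 = 253125000.

253125000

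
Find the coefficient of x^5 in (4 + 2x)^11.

60555264

The general term is C(11,j)·(4)^j·(2x)^(11-j); the x^5 term has j = 6.
C(11,6) = 462.
Coefficient = C(11,6) · 4^6 · 2^5 = 462 · 4096 · 32 = 60555264.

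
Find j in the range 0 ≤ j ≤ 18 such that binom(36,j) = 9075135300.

18

C(36,j) increases on 0 ≤ j ≤ 18. C(36,17) = 8597496600 and C(36,18) = 9075135300, so j = 18.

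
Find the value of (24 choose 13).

2496144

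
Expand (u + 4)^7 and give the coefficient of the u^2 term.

The general term is C(7,j)·(u)^j·(4)^(7-j); the u^2 term has j = 2.
C(7,2) = 21.
Coefficient = C(7,2) · 4^5 = 21 · 1024 = 21504.

21504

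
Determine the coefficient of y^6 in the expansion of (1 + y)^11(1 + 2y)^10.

Coefficient of y^6 = Σ_{j} C(11,j)·1^j·C(10,6-j)·2^(6-j) for j from 0 to 6.
= 13440 + 88704 + 184800 + 158400 + 59400 + 9240 + 462 = 514446.

514446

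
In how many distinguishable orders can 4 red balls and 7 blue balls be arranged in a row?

330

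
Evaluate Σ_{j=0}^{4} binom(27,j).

1 + 27 + 351 + 2925 + 17550 = 20854.

20854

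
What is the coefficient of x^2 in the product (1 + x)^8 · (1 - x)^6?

-5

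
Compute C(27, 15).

17383860

C(27,15) = C(27,12) by symmetry.
C(27,12) = (27·26·25·24·23·22·21·20·19·18·17·16) / 12! = 8326896754176000 / 479001600 = 17383860.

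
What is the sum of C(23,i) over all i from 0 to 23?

The entries of row 23 sum to 2^23 = 8388608.

8388608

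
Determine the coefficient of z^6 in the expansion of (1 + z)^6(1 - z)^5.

-10

Coefficient of z^6 = Σ_{j} C(6,j)·1^j·C(5,6-j)·(-1)^(6-j) for j from 1 to 6.
= (-6) + 75 + (-200) + 150 + (-30) + 1 = -10.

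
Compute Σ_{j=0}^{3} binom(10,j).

1 + 10 + 45 + 120 = 176.

176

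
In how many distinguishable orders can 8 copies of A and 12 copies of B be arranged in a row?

Choose positions for the A's: C(20,8) = 125970.

125970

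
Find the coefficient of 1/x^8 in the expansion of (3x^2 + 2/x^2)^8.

16128

General term: C(8,j)·(3x^2)^j·(2/x^2)^(8-j), with x-exponent 2j − 2(8−j) = 4j − 16.
Set 4j − 16 = -8: j = 2.
C(8,2) = 28; 3^2 = 9; 2^6 = 64.
Coefficient = 28 · 9 · 64 = 16128.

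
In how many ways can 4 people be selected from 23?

8855

This is C(23,4) = 8855.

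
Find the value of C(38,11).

1203322288

C(38,11) = (38·37·36·35·34·33·32·31·30·29·28) / 11! = 48032775105638400 / 39916800 = 1203322288.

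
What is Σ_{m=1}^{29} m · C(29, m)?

7784628224

Differentiating (1+x)^29 and setting x=1: Σ m·C(29,m) = 29·2^28 = 7784628224.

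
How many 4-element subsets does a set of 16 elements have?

1820

C(16,4) = (16·15·14·13) / 4! = 43680 / 24 = 1820.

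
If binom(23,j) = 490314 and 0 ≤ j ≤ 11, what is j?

8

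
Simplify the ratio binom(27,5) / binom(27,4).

C(n,k+1)/C(n,k) = (n−k)/(k+1) = (27−4)/(4+1) = 23/5.

23/5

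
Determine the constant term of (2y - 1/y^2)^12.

126720

General term: C(12,j)·(2y)^j·(-1/y^2)^(12-j), with y-exponent 1j − 2(12−j) = 3j − 24.
Set 3j − 24 = 0: j = 8.
C(12,8) = 495; 2^8 = 256; (-1)^4 = 1.
Coefficient = 495 · 256 · 1 = 126720.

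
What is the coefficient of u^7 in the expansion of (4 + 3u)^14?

122974765056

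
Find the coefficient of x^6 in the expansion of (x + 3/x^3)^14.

General term: C(14,j)·(x)^j·(3/x^3)^(14-j), with x-exponent 1j − 3(14−j) = 4j − 42.
Set 4j − 42 = 6: j = 12.
C(14,12) = 91; 1^12 = 1; 3^2 = 9.
Coefficient = 91 · 1 · 9 = 819.

819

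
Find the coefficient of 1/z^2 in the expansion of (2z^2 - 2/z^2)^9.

General term: C(9,j)·(2z^2)^j·(-2/z^2)^(9-j), with z-exponent 2j − 2(9−j) = 4j − 18.
Set 4j − 18 = -2: j = 4.
C(9,4) = 126; 2^4 = 16; (-2)^5 = -32.
Coefficient = 126 · 16 · (-32) = -64512.

-64512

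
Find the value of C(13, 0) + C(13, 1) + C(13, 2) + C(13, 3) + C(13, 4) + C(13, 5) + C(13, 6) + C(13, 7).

1 + 13 + 78 + 286 + 715 + 1287 + 1716 + 1716 = 5812.

5812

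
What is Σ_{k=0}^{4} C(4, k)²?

Σ C(4,k)² is the coefficient of x^4 in (1+x)^4(1+x)^4 = (1+x)^8, i.e. C(8,4) = 70.

70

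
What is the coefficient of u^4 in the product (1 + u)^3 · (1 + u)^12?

1365

Coefficient of u^4 = Σ_{j} C(3,j)·C(12,4-j) for j from 0 to 3.
= 495 + 660 + 198 + 12 = 1365.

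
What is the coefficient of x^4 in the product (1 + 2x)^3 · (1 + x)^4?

129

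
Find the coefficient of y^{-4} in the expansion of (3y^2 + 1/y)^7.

21

General term: C(7,j)·(3y^2)^j·(1/y)^(7-j), with y-exponent 2j − 1(7−j) = 3j − 7.
Set 3j − 7 = -4: j = 1.
C(7,1) = 7; 3^1 = 3; 1^6 = 1.
Coefficient = 7 · 3 · 1 = 21.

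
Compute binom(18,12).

18564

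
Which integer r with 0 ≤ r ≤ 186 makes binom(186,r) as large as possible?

93

C(186,r) is maximized at r = 186/2 = 93.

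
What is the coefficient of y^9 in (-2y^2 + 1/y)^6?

-192

General term: C(6,j)·(-2y^2)^j·(1/y)^(6-j), with y-exponent 2j − 1(6−j) = 3j − 6.
Set 3j − 6 = 9: j = 5.
C(6,5) = 6; (-2)^5 = -32; 1^1 = 1.
Coefficient = 6 · (-32) · 1 = -192.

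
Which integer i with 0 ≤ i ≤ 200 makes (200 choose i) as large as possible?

100

C(200,i) is maximized at i = 200/2 = 100.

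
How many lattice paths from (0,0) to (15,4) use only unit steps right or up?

3876

Each path is a sequence of 19 steps with 15 rights: C(19,15) = 3876.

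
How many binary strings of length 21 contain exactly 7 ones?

Choose the 7 positions: C(21,7) = 116280.

116280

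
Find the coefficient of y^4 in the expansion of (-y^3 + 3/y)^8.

General term: C(8,j)·(-y^3)^j·(3/y)^(8-j), with y-exponent 3j − 1(8−j) = 4j − 8.
Set 4j − 8 = 4: j = 3.
C(8,3) = 56; (-1)^3 = -1; 3^5 = 243.
Coefficient = 56 · (-1) · 243 = -13608.

-13608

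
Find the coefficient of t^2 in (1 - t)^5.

The general term is C(5,j)·(1)^j·(-t)^(5-j); the t^2 term has j = 3.
C(5,3) = 10.
Coefficient = C(5,3) = 10.

10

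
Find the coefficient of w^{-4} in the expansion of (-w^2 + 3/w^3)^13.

-1250964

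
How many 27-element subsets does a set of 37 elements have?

348330136

C(37,27) = C(37,10) by symmetry.
C(37,10) = (37·36·35·34·33·32·31·30·29·28) / 10! = 1264020397516800 / 3628800 = 348330136.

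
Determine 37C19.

C(37,19) = C(37,18) by symmetry.
C(37,18) = (37·36·35·34·33·32·31·30·29·28·27·26·25·24·23·22·21·20) / 18! = 113146793787569865523200000 / 6402373705728000 = 17672631900.

17672631900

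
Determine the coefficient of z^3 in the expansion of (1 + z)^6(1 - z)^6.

Coefficient of z^3 = Σ_{j} C(6,j)·1^j·C(6,3-j)·(-1)^(3-j) for j from 0 to 3.
= (-20) + 90 + (-90) + 20 = 0.

0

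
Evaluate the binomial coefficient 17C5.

C(17,5) = (17·16·15·14·13) / 5! = 742560 / 120 = 6188.

6188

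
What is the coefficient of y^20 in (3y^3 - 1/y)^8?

General term: C(8,j)·(3y^3)^j·(-1/y)^(8-j), with y-exponent 3j − 1(8−j) = 4j − 8.
Set 4j − 8 = 20: j = 7.
C(8,7) = 8; 3^7 = 2187; (-1)^1 = -1.
Coefficient = 8 · 2187 · (-1) = -17496.

-17496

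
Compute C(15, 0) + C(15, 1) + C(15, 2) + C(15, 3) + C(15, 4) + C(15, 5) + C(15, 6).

9949

1 + 15 + 105 + 455 + 1365 + 3003 + 5005 = 9949.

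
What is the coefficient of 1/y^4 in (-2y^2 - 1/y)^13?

-2288

General term: C(13,j)·(-2y^2)^j·(-1/y)^(13-j), with y-exponent 2j − 1(13−j) = 3j − 13.
Set 3j − 13 = -4: j = 3.
C(13,3) = 286; (-2)^3 = -8; (-1)^10 = 1.
Coefficient = 286 · (-8) · 1 = -2288.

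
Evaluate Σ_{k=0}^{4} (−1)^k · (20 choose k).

The partial alternating sum Σ_{k=0}^{4} (−1)^k C(20,k) = (−1)^4 C(19,4) = 3876.

3876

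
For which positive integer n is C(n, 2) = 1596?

57

n(n−1)/2 = 1596 ⇒ n(n−1) = 3192. Since 57·56 = 3192, n = 57.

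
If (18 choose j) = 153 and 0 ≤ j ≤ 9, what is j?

C(18,j) increases on 0 ≤ j ≤ 9. C(18,1) = 18 and C(18,2) = 153, so j = 2.

2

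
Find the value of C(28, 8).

C(28,8) = (28·27·26·25·24·23·22·21) / 8! = 125318793600 / 40320 = 3108105.

3108105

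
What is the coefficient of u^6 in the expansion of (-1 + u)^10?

The general term is C(10,j)·(-1)^j·(u)^(10-j); the u^6 term has j = 4.
C(10,4) = 210.
Coefficient = C(10,4) = 210.

210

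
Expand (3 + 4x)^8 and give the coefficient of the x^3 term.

The general term is C(8,j)·(3)^j·(4x)^(8-j); the x^3 term has j = 5.
C(8,5) = 56.
Coefficient = C(8,5) · 3^5 · 4^3 = 56 · 243 · 64 = 870912.

870912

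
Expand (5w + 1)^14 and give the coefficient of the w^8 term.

1173046875

The general term is C(14,j)·(5w)^j·(1)^(14-j); the w^8 term has j = 8.
C(14,8) = 3003.
Coefficient = C(14,8) · 5^8 = 3003 · 390625 = 1173046875.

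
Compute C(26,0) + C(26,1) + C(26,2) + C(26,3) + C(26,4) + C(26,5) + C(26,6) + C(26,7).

1 + 26 + 325 + 2600 + 14950 + 65780 + 230230 + 657800 = 971712.

971712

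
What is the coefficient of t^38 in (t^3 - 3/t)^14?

-42

General term: C(14,j)·(t^3)^j·(-3/t)^(14-j), with t-exponent 3j − 1(14−j) = 4j − 14.
Set 4j − 14 = 38: j = 13.
C(14,13) = 14; 1^13 = 1; (-3)^1 = -3.
Coefficient = 14 · 1 · (-3) = -42.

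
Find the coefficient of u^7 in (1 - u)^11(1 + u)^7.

Coefficient of u^7 = Σ_{j} C(11,j)·(-1)^j·C(7,7-j)·1^(7-j) for j from 0 to 7.
= 1 + (-77) + 1155 + (-5775) + 11550 + (-9702) + 3234 + (-330) = 56.

56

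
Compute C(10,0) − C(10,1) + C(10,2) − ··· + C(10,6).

The partial alternating sum Σ_{k=0}^{6} (−1)^k C(10,k) = (−1)^6 C(9,6) = 84.

84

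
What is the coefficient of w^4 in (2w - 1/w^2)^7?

-448

General term: C(7,j)·(2w)^j·(-1/w^2)^(7-j), with w-exponent 1j − 2(7−j) = 3j − 14.
Set 3j − 14 = 4: j = 6.
C(7,6) = 7; 2^6 = 64; (-1)^1 = -1.
Coefficient = 7 · 64 · (-1) = -448.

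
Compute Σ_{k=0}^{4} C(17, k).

3214

1 + 17 + 136 + 680 + 2380 = 3214.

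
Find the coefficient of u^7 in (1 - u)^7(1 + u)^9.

Coefficient of u^7 = Σ_{j} C(7,j)·(-1)^j·C(9,7-j)·1^(7-j) for j from 0 to 7.
= 36 + (-588) + 2646 + (-4410) + 2940 + (-756) + 63 + (-1) = -70.

-70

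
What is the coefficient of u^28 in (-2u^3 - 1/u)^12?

General term: C(12,j)·(-2u^3)^j·(-1/u)^(12-j), with u-exponent 3j − 1(12−j) = 4j − 12.
Set 4j − 12 = 28: j = 10.
C(12,10) = 66; (-2)^10 = 1024; (-1)^2 = 1.
Coefficient = 66 · 1024 · 1 = 67584.

67584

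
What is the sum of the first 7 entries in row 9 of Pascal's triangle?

466

1 + 9 + 36 + 84 + 126 + 126 + 84 = 466.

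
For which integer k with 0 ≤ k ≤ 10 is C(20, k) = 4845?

4

C(20,k) increases on 0 ≤ k ≤ 10. C(20,3) = 1140 and C(20,4) = 4845, so k = 4.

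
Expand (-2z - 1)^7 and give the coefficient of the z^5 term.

The general term is C(7,j)·(-2z)^j·(-1)^(7-j); the z^5 term has j = 5.
C(7,5) = 21.
Coefficient = C(7,5) · (-2)^5 = 21 · (-32) = -672.

-672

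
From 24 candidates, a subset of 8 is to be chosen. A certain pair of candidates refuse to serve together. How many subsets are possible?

All 8-subsets: C(24,8) = 735471. Those containing both fixed elements: C(22,6) = 74613.
735471 − 74613 = 660858.

660858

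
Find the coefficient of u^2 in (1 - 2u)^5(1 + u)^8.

-12

Coefficient of u^2 = Σ_{j} C(5,j)·(-2)^j·C(8,2-j)·1^(2-j) for j from 0 to 2.
= 28 + (-80) + 40 = -12.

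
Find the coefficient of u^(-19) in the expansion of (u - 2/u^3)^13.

General term: C(13,j)·(u)^j·(-2/u^3)^(13-j), with u-exponent 1j − 3(13−j) = 4j − 39.
Set 4j − 39 = -19: j = 5.
C(13,5) = 1287; 1^5 = 1; (-2)^8 = 256.
Coefficient = 1287 · 1 · 256 = 329472.

329472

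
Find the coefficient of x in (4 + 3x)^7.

The general term is C(7,j)·(4)^j·(3x)^(7-j); the x^1 term has j = 6.
C(7,6) = 7.
Coefficient = C(7,6) · 4^6 · 3^1 = 7 · 4096 · 3 = 86016.

86016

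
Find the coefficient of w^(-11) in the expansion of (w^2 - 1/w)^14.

-14

General term: C(14,j)·(w^2)^j·(-1/w)^(14-j), with w-exponent 2j − 1(14−j) = 3j − 14.
Set 3j − 14 = -11: j = 1.
C(14,1) = 14; 1^1 = 1; (-1)^13 = -1.
Coefficient = 14 · 1 · (-1) = -14.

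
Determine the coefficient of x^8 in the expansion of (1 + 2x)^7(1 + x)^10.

Coefficient of x^8 = Σ_{j} C(7,j)·2^j·C(10,8-j)·1^(8-j) for j from 0 to 7.
= 45 + 1680 + 17640 + 70560 + 117600 + 80640 + 20160 + 1280 = 309605.

309605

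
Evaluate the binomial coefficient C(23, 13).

1144066

C(23,13) = C(23,10) by symmetry.
C(23,10) = (23·22·21·20·19·18·17·16·15·14) / 10! = 4151586700800 / 3628800 = 1144066.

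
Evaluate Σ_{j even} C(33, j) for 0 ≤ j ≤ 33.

4294967296

Half of (1+1)^33 + (1−1)^33 gives the even-index sum: 2^32 = 4294967296.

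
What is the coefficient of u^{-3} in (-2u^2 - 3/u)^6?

2916

General term: C(6,j)·(-2u^2)^j·(-3/u)^(6-j), with u-exponent 2j − 1(6−j) = 3j − 6.
Set 3j − 6 = -3: j = 1.
C(6,1) = 6; (-2)^1 = -2; (-3)^5 = -243.
Coefficient = 6 · (-2) · (-243) = 2916.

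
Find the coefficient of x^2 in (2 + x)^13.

159744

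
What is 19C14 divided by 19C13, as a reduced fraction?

C(n,k+1)/C(n,k) = (n−k)/(k+1) = (19−13)/(13+1) = 6/14 = 3/7.

3/7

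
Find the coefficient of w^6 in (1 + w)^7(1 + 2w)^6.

14407

Coefficient of w^6 = Σ_{j} C(7,j)·1^j·C(6,6-j)·2^(6-j) for j from 0 to 6.
= 64 + 1344 + 5040 + 5600 + 2100 + 252 + 7 = 14407.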